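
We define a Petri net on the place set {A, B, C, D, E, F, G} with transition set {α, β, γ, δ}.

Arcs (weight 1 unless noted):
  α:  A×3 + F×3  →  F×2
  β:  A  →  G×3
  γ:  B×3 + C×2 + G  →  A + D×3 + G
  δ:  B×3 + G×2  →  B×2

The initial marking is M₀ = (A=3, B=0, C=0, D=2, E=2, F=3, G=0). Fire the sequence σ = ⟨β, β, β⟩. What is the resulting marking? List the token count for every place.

step 1: fire β:  (A=3, B=0, C=0, D=2, E=2, F=3, G=0) → (A=2, B=0, C=0, D=2, E=2, F=3, G=3)
step 2: fire β:  (A=2, B=0, C=0, D=2, E=2, F=3, G=3) → (A=1, B=0, C=0, D=2, E=2, F=3, G=6)
step 3: fire β:  (A=1, B=0, C=0, D=2, E=2, F=3, G=6) → (A=0, B=0, C=0, D=2, E=2, F=3, G=9)

(A=0, B=0, C=0, D=2, E=2, F=3, G=9)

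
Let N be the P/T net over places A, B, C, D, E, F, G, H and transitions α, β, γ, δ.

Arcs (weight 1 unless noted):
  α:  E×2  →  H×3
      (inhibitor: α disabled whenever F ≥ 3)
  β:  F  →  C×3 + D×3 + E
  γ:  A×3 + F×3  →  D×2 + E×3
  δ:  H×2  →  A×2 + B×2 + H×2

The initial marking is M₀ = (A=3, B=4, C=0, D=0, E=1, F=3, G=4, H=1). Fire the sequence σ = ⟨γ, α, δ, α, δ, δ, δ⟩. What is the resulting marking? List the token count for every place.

(A=8, B=12, C=0, D=2, E=0, F=0, G=4, H=7)

step 1: fire γ:  (A=3, B=4, C=0, D=0, E=1, F=3, G=4, H=1) → (A=0, B=4, C=0, D=2, E=4, F=0, G=4, H=1)
step 2: fire α:  (A=0, B=4, C=0, D=2, E=4, F=0, G=4, H=1) → (A=0, B=4, C=0, D=2, E=2, F=0, G=4, H=4)
step 3: fire δ:  (A=0, B=4, C=0, D=2, E=2, F=0, G=4, H=4) → (A=2, B=6, C=0, D=2, E=2, F=0, G=4, H=4)
step 4: fire α:  (A=2, B=6, C=0, D=2, E=2, F=0, G=4, H=4) → (A=2, B=6, C=0, D=2, E=0, F=0, G=4, H=7)
step 5: fire δ:  (A=2, B=6, C=0, D=2, E=0, F=0, G=4, H=7) → (A=4, B=8, C=0, D=2, E=0, F=0, G=4, H=7)
step 6: fire δ:  (A=4, B=8, C=0, D=2, E=0, F=0, G=4, H=7) → (A=6, B=10, C=0, D=2, E=0, F=0, G=4, H=7)
step 7: fire δ:  (A=6, B=10, C=0, D=2, E=0, F=0, G=4, H=7) → (A=8, B=12, C=0, D=2, E=0, F=0, G=4, H=7)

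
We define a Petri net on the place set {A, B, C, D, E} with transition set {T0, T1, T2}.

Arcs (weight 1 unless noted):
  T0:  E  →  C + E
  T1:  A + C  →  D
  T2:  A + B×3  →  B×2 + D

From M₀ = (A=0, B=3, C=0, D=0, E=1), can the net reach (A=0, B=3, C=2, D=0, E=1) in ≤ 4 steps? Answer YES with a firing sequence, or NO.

step 1: fire T0:  (A=0, B=3, C=0, D=0, E=1) → (A=0, B=3, C=1, D=0, E=1)
step 2: fire T0:  (A=0, B=3, C=1, D=0, E=1) → (A=0, B=3, C=2, D=0, E=1)

YES — reachable via ⟨T0, T0⟩ (2 firings)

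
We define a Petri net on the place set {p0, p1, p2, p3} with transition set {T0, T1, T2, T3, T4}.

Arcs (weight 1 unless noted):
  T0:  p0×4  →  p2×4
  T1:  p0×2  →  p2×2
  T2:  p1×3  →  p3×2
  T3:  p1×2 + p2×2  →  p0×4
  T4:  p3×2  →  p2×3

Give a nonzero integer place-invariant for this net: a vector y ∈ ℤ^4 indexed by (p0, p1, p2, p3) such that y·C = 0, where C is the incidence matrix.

y = (p0:2, p1:2, p2:2, p3:3)

Incidence matrix C (rows=places, cols=transitions):
       T0   T1   T2   T3   T4
   p0  -4   -2    0    4    0
   p1   0    0   -3   -2    0
   p2   4    2    0   -2    3
   p3   0    0    2    0   -2

Candidate y = [2, 2, 2, 3]; check y·C column-wise:
  col T0: 2·-4 + 2·0 + 2·4 + 3·0 = 0
  col T1: 2·-2 + 2·0 + 2·2 + 3·0 = 0
  col T2: 2·0 + 2·-3 + 2·0 + 3·2 = 0
  col T3: 2·4 + 2·-2 + 2·-2 + 3·0 = 0
  col T4: 2·0 + 2·0 + 2·3 + 3·-2 = 0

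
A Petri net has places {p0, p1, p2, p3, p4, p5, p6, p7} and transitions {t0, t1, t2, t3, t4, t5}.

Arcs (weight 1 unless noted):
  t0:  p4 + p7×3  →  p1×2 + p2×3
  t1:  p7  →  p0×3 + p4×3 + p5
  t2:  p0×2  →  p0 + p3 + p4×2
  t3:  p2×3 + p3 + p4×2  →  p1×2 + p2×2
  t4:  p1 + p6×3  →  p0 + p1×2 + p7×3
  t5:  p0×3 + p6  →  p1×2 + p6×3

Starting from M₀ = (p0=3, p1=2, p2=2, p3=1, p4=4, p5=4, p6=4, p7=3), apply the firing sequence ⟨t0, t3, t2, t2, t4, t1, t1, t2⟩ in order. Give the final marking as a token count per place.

(p0=7, p1=7, p2=4, p3=3, p4=13, p5=6, p6=1, p7=1)

step 1: fire t0:  (p0=3, p1=2, p2=2, p3=1, p4=4, p5=4, p6=4, p7=3) → (p0=3, p1=4, p2=5, p3=1, p4=3, p5=4, p6=4, p7=0)
step 2: fire t3:  (p0=3, p1=4, p2=5, p3=1, p4=3, p5=4, p6=4, p7=0) → (p0=3, p1=6, p2=4, p3=0, p4=1, p5=4, p6=4, p7=0)
step 3: fire t2:  (p0=3, p1=6, p2=4, p3=0, p4=1, p5=4, p6=4, p7=0) → (p0=2, p1=6, p2=4, p3=1, p4=3, p5=4, p6=4, p7=0)
step 4: fire t2:  (p0=2, p1=6, p2=4, p3=1, p4=3, p5=4, p6=4, p7=0) → (p0=1, p1=6, p2=4, p3=2, p4=5, p5=4, p6=4, p7=0)
step 5: fire t4:  (p0=1, p1=6, p2=4, p3=2, p4=5, p5=4, p6=4, p7=0) → (p0=2, p1=7, p2=4, p3=2, p4=5, p5=4, p6=1, p7=3)
step 6: fire t1:  (p0=2, p1=7, p2=4, p3=2, p4=5, p5=4, p6=1, p7=3) → (p0=5, p1=7, p2=4, p3=2, p4=8, p5=5, p6=1, p7=2)
step 7: fire t1:  (p0=5, p1=7, p2=4, p3=2, p4=8, p5=5, p6=1, p7=2) → (p0=8, p1=7, p2=4, p3=2, p4=11, p5=6, p6=1, p7=1)
step 8: fire t2:  (p0=8, p1=7, p2=4, p3=2, p4=11, p5=6, p6=1, p7=1) → (p0=7, p1=7, p2=4, p3=3, p4=13, p5=6, p6=1, p7=1)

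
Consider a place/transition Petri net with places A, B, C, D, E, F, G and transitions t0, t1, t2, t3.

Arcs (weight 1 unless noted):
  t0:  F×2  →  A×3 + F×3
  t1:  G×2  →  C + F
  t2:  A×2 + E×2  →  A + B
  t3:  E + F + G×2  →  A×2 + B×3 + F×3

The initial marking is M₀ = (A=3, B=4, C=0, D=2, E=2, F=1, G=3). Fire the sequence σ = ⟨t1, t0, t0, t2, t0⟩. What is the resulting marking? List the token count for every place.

step 1: fire t1:  (A=3, B=4, C=0, D=2, E=2, F=1, G=3) → (A=3, B=4, C=1, D=2, E=2, F=2, G=1)
step 2: fire t0:  (A=3, B=4, C=1, D=2, E=2, F=2, G=1) → (A=6, B=4, C=1, D=2, E=2, F=3, G=1)
step 3: fire t0:  (A=6, B=4, C=1, D=2, E=2, F=3, G=1) → (A=9, B=4, C=1, D=2, E=2, F=4, G=1)
step 4: fire t2:  (A=9, B=4, C=1, D=2, E=2, F=4, G=1) → (A=8, B=5, C=1, D=2, E=0, F=4, G=1)
step 5: fire t0:  (A=8, B=5, C=1, D=2, E=0, F=4, G=1) → (A=11, B=5, C=1, D=2, E=0, F=5, G=1)

(A=11, B=5, C=1, D=2, E=0, F=5, G=1)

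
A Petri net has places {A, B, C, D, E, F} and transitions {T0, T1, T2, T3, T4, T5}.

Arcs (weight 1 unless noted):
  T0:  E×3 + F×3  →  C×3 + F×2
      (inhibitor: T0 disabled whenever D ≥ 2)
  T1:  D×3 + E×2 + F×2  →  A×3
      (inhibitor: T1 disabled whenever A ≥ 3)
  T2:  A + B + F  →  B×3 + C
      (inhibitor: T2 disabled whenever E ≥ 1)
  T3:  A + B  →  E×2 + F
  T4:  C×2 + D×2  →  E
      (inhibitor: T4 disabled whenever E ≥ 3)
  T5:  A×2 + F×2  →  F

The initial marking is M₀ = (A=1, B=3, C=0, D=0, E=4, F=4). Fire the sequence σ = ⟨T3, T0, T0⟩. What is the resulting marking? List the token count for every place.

step 1: fire T3:  (A=1, B=3, C=0, D=0, E=4, F=4) → (A=0, B=2, C=0, D=0, E=6, F=5)
step 2: fire T0:  (A=0, B=2, C=0, D=0, E=6, F=5) → (A=0, B=2, C=3, D=0, E=3, F=4)
step 3: fire T0:  (A=0, B=2, C=3, D=0, E=3, F=4) → (A=0, B=2, C=6, D=0, E=0, F=3)

(A=0, B=2, C=6, D=0, E=0, F=3)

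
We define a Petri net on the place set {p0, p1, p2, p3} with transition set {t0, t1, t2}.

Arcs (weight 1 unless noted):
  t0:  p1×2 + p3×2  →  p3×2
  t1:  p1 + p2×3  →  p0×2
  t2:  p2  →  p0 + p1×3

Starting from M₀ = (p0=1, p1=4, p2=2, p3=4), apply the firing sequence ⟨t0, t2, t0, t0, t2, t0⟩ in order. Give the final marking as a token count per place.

(p0=3, p1=2, p2=0, p3=4)

step 1: fire t0:  (p0=1, p1=4, p2=2, p3=4) → (p0=1, p1=2, p2=2, p3=4)
step 2: fire t2:  (p0=1, p1=2, p2=2, p3=4) → (p0=2, p1=5, p2=1, p3=4)
step 3: fire t0:  (p0=2, p1=5, p2=1, p3=4) → (p0=2, p1=3, p2=1, p3=4)
step 4: fire t0:  (p0=2, p1=3, p2=1, p3=4) → (p0=2, p1=1, p2=1, p3=4)
step 5: fire t2:  (p0=2, p1=1, p2=1, p3=4) → (p0=3, p1=4, p2=0, p3=4)
step 6: fire t0:  (p0=3, p1=4, p2=0, p3=4) → (p0=3, p1=2, p2=0, p3=4)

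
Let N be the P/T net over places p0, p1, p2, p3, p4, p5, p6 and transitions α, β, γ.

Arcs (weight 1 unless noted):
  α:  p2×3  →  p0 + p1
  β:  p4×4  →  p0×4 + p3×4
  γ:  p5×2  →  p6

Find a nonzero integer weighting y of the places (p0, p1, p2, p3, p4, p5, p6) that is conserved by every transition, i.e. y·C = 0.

y = (p0:0, p1:3, p2:1, p3:0, p4:0, p5:0, p6:0)

Incidence matrix C (rows=places, cols=transitions):
        α    β    γ
   p0   1    4    0
   p1   1    0    0
   p2  -3    0    0
   p3   0    4    0
   p4   0   -4    0
   p5   0    0   -2
   p6   0    0    1

Candidate y = [0, 3, 1, 0, 0, 0, 0]; check y·C column-wise:
  col α: 0·1 + 3·1 + 1·-3 = 0
  col β: 0·4 + 3·0 + 1·0 + 0·4 + 0·-4 = 0
  col γ: 3·0 + 1·0 + 0·-2 + 0·1 = 0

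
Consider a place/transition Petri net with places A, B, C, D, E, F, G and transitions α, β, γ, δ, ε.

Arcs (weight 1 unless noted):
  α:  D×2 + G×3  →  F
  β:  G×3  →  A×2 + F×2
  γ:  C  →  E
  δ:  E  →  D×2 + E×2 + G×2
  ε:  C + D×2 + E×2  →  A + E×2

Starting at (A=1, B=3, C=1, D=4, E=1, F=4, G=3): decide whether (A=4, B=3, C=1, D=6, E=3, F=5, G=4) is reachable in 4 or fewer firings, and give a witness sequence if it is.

depth 0: 1 marking
depth 1: 5 markings reached so far
depth 2: 12 markings reached so far
depth 3: 21 markings reached so far
depth 4: 33 markings reached so far
target is not among the 33 markings reachable within 4 steps

NO — not reachable within 4 firings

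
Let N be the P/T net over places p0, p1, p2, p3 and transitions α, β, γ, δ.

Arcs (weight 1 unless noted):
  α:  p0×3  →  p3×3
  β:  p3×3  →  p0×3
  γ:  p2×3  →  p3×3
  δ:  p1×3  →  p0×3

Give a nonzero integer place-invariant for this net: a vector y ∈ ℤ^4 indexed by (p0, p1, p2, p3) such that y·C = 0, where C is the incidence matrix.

Incidence matrix C (rows=places, cols=transitions):
        α    β    γ    δ
   p0  -3    3    0    3
   p1   0    0    0   -3
   p2   0    0   -3    0
   p3   3   -3    3    0

Candidate y = [1, 1, 1, 1]; check y·C column-wise:
  col α: 1·-3 + 1·0 + 1·0 + 1·3 = 0
  col β: 1·3 + 1·0 + 1·0 + 1·-3 = 0
  col γ: 1·0 + 1·0 + 1·-3 + 1·3 = 0
  col δ: 1·3 + 1·-3 + 1·0 + 1·0 = 0

y = (p0:1, p1:1, p2:1, p3:1)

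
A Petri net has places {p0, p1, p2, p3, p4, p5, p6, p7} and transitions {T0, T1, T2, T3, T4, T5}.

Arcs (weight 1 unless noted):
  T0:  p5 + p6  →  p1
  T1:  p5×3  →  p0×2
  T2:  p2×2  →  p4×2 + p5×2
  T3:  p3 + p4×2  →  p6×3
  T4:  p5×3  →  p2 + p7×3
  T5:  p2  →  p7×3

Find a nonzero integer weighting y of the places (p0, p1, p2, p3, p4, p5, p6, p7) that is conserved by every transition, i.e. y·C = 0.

Incidence matrix C (rows=places, cols=transitions):
       T0   T1   T2   T3   T4   T5
   p0   0    2    0    0    0    0
   p1   1    0    0    0    0    0
   p2   0    0   -2    0    1   -1
   p3   0    0    0   -1    0    0
   p4   0    0    2   -2    0    0
   p5  -1   -3    2    0   -3    0
   p6  -1    0    0    3    0    0
   p7   0    0    0    0    3    3

Candidate y = [0, 1, 0, 3, 0, 0, 1, 0]; check y·C column-wise:
  col T0: 1·1 + 3·0 + 0·-1 + 1·-1 = 0
  col T1: 0·2 + 1·0 + 3·0 + 0·-3 + 1·0 = 0
  col T2: 1·0 + 0·-2 + 3·0 + 0·2 + 0·2 + 1·0 = 0
  col T3: 1·0 + 3·-1 + 0·-2 + 1·3 = 0
  col T4: 1·0 + 0·1 + 3·0 + 0·-3 + 1·0 + 0·3 = 0
  col T5: 1·0 + 0·-1 + 3·0 + 1·0 + 0·3 = 0

y = (p0:0, p1:1, p2:0, p3:3, p4:0, p5:0, p6:1, p7:0)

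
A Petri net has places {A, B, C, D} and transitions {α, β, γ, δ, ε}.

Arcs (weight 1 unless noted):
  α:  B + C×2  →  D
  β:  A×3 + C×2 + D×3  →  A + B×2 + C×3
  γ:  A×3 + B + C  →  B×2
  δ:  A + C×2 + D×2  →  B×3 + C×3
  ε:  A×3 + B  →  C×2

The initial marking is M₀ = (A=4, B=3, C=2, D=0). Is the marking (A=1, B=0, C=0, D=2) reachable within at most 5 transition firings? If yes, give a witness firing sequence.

step 1: fire α:  (A=4, B=3, C=2, D=0) → (A=4, B=2, C=0, D=1)
step 2: fire ε:  (A=4, B=2, C=0, D=1) → (A=1, B=1, C=2, D=1)
step 3: fire α:  (A=1, B=1, C=2, D=1) → (A=1, B=0, C=0, D=2)

YES — reachable via ⟨α, ε, α⟩ (3 firings)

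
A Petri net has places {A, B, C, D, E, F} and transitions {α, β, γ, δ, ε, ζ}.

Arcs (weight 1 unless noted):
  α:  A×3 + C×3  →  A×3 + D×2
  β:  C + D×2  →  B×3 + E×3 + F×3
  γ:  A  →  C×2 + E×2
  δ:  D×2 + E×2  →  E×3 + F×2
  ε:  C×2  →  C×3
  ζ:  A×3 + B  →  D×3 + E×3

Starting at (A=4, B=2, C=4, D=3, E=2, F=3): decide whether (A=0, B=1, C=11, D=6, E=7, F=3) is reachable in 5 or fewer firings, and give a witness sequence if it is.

depth 0: 1 marking
depth 1: 7 markings reached so far
depth 2: 23 markings reached so far
depth 3: 56 markings reached so far
depth 4: 114 markings reached so far
depth 5: 198 markings reached so far
target is not among the 198 markings reachable within 5 steps

NO — not reachable within 5 firings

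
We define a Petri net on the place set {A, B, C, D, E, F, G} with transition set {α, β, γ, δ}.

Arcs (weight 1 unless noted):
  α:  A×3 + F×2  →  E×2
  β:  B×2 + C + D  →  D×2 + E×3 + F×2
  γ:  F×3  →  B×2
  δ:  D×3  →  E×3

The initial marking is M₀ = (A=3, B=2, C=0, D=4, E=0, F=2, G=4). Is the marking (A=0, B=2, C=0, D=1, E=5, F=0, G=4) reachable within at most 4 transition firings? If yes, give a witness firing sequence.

YES — reachable via ⟨α, δ⟩ (2 firings)

step 1: fire α:  (A=3, B=2, C=0, D=4, E=0, F=2, G=4) → (A=0, B=2, C=0, D=4, E=2, F=0, G=4)
step 2: fire δ:  (A=0, B=2, C=0, D=4, E=2, F=0, G=4) → (A=0, B=2, C=0, D=1, E=5, F=0, G=4)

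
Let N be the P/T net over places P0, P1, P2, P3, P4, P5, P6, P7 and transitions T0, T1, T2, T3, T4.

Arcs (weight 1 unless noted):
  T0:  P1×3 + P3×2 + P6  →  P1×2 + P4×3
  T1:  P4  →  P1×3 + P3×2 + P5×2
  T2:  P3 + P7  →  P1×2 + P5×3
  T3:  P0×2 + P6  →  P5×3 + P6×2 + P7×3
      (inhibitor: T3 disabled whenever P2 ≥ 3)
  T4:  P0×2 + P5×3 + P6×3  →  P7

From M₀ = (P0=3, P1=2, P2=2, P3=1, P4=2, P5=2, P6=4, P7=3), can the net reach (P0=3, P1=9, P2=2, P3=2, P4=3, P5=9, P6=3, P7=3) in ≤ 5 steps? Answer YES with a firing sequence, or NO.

depth 0: 1 marking
depth 1: 4 markings reached so far
depth 2: 11 markings reached so far
depth 3: 21 markings reached so far
depth 4: 34 markings reached so far
depth 5: 49 markings reached so far
target is not among the 49 markings reachable within 5 steps

NO — not reachable within 5 firings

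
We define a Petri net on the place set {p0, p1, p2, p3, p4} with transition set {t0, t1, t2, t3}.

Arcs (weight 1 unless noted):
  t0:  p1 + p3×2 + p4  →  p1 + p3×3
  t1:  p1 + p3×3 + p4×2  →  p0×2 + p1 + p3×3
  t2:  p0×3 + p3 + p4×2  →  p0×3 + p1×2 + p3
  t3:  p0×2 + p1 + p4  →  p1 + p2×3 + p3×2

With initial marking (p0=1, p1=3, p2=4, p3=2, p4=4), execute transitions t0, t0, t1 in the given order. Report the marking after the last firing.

step 1: fire t0:  (p0=1, p1=3, p2=4, p3=2, p4=4) → (p0=1, p1=3, p2=4, p3=3, p4=3)
step 2: fire t0:  (p0=1, p1=3, p2=4, p3=3, p4=3) → (p0=1, p1=3, p2=4, p3=4, p4=2)
step 3: fire t1:  (p0=1, p1=3, p2=4, p3=4, p4=2) → (p0=3, p1=3, p2=4, p3=4, p4=0)

(p0=3, p1=3, p2=4, p3=4, p4=0)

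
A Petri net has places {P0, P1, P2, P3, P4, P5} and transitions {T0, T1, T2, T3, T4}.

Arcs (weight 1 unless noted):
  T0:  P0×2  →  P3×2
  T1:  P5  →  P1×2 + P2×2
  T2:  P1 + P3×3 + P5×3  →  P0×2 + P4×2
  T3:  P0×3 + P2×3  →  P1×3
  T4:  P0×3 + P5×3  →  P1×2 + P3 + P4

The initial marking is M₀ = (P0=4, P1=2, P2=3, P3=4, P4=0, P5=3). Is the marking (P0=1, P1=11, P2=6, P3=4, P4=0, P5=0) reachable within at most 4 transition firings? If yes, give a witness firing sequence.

YES — reachable via ⟨T1, T1, T1, T3⟩ (4 firings)

step 1: fire T1:  (P0=4, P1=2, P2=3, P3=4, P4=0, P5=3) → (P0=4, P1=4, P2=5, P3=4, P4=0, P5=2)
step 2: fire T1:  (P0=4, P1=4, P2=5, P3=4, P4=0, P5=2) → (P0=4, P1=6, P2=7, P3=4, P4=0, P5=1)
step 3: fire T1:  (P0=4, P1=6, P2=7, P3=4, P4=0, P5=1) → (P0=4, P1=8, P2=9, P3=4, P4=0, P5=0)
step 4: fire T3:  (P0=4, P1=8, P2=9, P3=4, P4=0, P5=0) → (P0=1, P1=11, P2=6, P3=4, P4=0, P5=0)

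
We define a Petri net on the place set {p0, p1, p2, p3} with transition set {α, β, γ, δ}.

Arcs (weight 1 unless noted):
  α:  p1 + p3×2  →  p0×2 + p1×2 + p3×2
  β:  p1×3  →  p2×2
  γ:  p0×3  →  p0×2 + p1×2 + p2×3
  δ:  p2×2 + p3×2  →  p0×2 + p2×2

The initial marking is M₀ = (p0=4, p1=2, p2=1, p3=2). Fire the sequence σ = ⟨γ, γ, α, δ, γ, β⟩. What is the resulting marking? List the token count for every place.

step 1: fire γ:  (p0=4, p1=2, p2=1, p3=2) → (p0=3, p1=4, p2=4, p3=2)
step 2: fire γ:  (p0=3, p1=4, p2=4, p3=2) → (p0=2, p1=6, p2=7, p3=2)
step 3: fire α:  (p0=2, p1=6, p2=7, p3=2) → (p0=4, p1=7, p2=7, p3=2)
step 4: fire δ:  (p0=4, p1=7, p2=7, p3=2) → (p0=6, p1=7, p2=7, p3=0)
step 5: fire γ:  (p0=6, p1=7, p2=7, p3=0) → (p0=5, p1=9, p2=10, p3=0)
step 6: fire β:  (p0=5, p1=9, p2=10, p3=0) → (p0=5, p1=6, p2=12, p3=0)

(p0=5, p1=6, p2=12, p3=0)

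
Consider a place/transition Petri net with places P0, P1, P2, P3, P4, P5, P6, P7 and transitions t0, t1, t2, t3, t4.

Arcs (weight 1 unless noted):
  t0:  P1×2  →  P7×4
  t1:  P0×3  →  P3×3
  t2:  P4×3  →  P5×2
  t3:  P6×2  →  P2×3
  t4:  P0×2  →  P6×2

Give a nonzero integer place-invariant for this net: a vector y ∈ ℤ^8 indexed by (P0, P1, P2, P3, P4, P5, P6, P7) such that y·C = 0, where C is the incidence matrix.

Incidence matrix C (rows=places, cols=transitions):
       t0   t1   t2   t3   t4
   P0   0   -3    0    0   -2
   P1  -2    0    0    0    0
   P2   0    0    0    3    0
   P3   0    3    0    0    0
   P4   0    0   -3    0    0
   P5   0    0    2    0    0
   P6   0    0    0   -2    2
   P7   4    0    0    0    0

Candidate y = [0, 0, 0, 0, 2, 3, 0, 0]; check y·C column-wise:
  col t0: 0·-2 + 2·0 + 3·0 + 0·4 = 0
  col t1: 0·-3 + 0·3 + 2·0 + 3·0 = 0
  col t2: 2·-3 + 3·2 = 0
  col t3: 0·3 + 2·0 + 3·0 + 0·-2 = 0
  col t4: 0·-2 + 2·0 + 3·0 + 0·2 = 0

y = (P0:0, P1:0, P2:0, P3:0, P4:2, P5:3, P6:0, P7:0)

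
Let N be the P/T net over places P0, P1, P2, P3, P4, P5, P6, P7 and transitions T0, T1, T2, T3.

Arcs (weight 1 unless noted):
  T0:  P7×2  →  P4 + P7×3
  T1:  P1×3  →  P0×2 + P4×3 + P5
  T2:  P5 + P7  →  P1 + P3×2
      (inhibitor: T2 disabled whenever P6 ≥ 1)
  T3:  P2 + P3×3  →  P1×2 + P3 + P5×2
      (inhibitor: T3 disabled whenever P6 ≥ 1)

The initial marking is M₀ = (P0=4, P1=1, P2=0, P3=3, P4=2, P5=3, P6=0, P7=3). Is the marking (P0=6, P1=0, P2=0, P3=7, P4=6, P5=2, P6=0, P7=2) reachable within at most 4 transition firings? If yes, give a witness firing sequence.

YES — reachable via ⟨T0, T2, T2, T1⟩ (4 firings)

step 1: fire T0:  (P0=4, P1=1, P2=0, P3=3, P4=2, P5=3, P6=0, P7=3) → (P0=4, P1=1, P2=0, P3=3, P4=3, P5=3, P6=0, P7=4)
step 2: fire T2:  (P0=4, P1=1, P2=0, P3=3, P4=3, P5=3, P6=0, P7=4) → (P0=4, P1=2, P2=0, P3=5, P4=3, P5=2, P6=0, P7=3)
step 3: fire T2:  (P0=4, P1=2, P2=0, P3=5, P4=3, P5=2, P6=0, P7=3) → (P0=4, P1=3, P2=0, P3=7, P4=3, P5=1, P6=0, P7=2)
step 4: fire T1:  (P0=4, P1=3, P2=0, P3=7, P4=3, P5=1, P6=0, P7=2) → (P0=6, P1=0, P2=0, P3=7, P4=6, P5=2, P6=0, P7=2)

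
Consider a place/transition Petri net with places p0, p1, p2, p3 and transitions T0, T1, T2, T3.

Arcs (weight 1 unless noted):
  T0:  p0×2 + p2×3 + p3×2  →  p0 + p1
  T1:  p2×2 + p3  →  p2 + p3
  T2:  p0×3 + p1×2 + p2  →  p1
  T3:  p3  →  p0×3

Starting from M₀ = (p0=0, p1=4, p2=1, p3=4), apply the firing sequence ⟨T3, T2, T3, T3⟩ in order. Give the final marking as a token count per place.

step 1: fire T3:  (p0=0, p1=4, p2=1, p3=4) → (p0=3, p1=4, p2=1, p3=3)
step 2: fire T2:  (p0=3, p1=4, p2=1, p3=3) → (p0=0, p1=3, p2=0, p3=3)
step 3: fire T3:  (p0=0, p1=3, p2=0, p3=3) → (p0=3, p1=3, p2=0, p3=2)
step 4: fire T3:  (p0=3, p1=3, p2=0, p3=2) → (p0=6, p1=3, p2=0, p3=1)

(p0=6, p1=3, p2=0, p3=1)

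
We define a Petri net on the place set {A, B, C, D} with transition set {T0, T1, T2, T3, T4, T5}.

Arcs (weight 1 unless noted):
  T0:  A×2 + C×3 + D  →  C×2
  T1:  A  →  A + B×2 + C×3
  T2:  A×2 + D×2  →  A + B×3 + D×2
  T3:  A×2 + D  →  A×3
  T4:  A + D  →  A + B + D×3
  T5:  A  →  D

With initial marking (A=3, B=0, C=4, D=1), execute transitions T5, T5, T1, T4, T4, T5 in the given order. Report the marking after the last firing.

step 1: fire T5:  (A=3, B=0, C=4, D=1) → (A=2, B=0, C=4, D=2)
step 2: fire T5:  (A=2, B=0, C=4, D=2) → (A=1, B=0, C=4, D=3)
step 3: fire T1:  (A=1, B=0, C=4, D=3) → (A=1, B=2, C=7, D=3)
step 4: fire T4:  (A=1, B=2, C=7, D=3) → (A=1, B=3, C=7, D=5)
step 5: fire T4:  (A=1, B=3, C=7, D=5) → (A=1, B=4, C=7, D=7)
step 6: fire T5:  (A=1, B=4, C=7, D=7) → (A=0, B=4, C=7, D=8)

(A=0, B=4, C=7, D=8)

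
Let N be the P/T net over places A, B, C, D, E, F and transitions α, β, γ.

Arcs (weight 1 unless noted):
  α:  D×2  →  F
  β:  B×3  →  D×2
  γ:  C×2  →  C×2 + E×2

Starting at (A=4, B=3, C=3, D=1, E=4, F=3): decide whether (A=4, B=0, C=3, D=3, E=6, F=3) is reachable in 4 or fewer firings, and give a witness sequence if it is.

step 1: fire β:  (A=4, B=3, C=3, D=1, E=4, F=3) → (A=4, B=0, C=3, D=3, E=4, F=3)
step 2: fire γ:  (A=4, B=0, C=3, D=3, E=4, F=3) → (A=4, B=0, C=3, D=3, E=6, F=3)

YES — reachable via ⟨β, γ⟩ (2 firings)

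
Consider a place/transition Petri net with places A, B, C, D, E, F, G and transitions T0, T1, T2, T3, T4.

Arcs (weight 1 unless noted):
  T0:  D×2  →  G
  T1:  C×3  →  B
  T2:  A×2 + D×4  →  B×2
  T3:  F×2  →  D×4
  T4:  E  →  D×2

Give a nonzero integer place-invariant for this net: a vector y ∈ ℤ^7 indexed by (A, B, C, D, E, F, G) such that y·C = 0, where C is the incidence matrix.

y = (A:3, B:3, C:1, D:0, E:0, F:0, G:0)

Incidence matrix C (rows=places, cols=transitions):
       T0   T1   T2   T3   T4
    A   0    0   -2    0    0
    B   0    1    2    0    0
    C   0   -3    0    0    0
    D  -2    0   -4    4    2
    E   0    0    0    0   -1
    F   0    0    0   -2    0
    G   1    0    0    0    0

Candidate y = [3, 3, 1, 0, 0, 0, 0]; check y·C column-wise:
  col T0: 3·0 + 3·0 + 1·0 + 0·-2 + 0·1 = 0
  col T1: 3·0 + 3·1 + 1·-3 = 0
  col T2: 3·-2 + 3·2 + 1·0 + 0·-4 = 0
  col T3: 3·0 + 3·0 + 1·0 + 0·4 + 0·-2 = 0
  col T4: 3·0 + 3·0 + 1·0 + 0·2 + 0·-1 = 0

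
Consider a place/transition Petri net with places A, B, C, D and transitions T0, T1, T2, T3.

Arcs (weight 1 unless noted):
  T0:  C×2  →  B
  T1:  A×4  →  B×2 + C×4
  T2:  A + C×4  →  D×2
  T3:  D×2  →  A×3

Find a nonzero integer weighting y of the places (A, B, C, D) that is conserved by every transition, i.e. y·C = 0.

Incidence matrix C (rows=places, cols=transitions):
       T0   T1   T2   T3
    A   0   -4   -1    3
    B   1    2    0    0
    C  -2    4   -4    0
    D   0    0    2   -2

Candidate y = [2, 2, 1, 3]; check y·C column-wise:
  col T0: 2·0 + 2·1 + 1·-2 + 3·0 = 0
  col T1: 2·-4 + 2·2 + 1·4 + 3·0 = 0
  col T2: 2·-1 + 2·0 + 1·-4 + 3·2 = 0
  col T3: 2·3 + 2·0 + 1·0 + 3·-2 = 0

y = (A:2, B:2, C:1, D:3)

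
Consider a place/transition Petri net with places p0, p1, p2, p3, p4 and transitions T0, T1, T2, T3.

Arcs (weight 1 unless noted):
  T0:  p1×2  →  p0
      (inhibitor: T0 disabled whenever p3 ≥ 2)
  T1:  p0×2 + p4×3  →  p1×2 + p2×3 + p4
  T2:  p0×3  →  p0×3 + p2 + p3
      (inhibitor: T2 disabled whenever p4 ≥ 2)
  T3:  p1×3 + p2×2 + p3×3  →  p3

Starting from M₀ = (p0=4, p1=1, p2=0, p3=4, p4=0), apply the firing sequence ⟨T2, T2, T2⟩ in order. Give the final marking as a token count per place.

step 1: fire T2:  (p0=4, p1=1, p2=0, p3=4, p4=0) → (p0=4, p1=1, p2=1, p3=5, p4=0)
step 2: fire T2:  (p0=4, p1=1, p2=1, p3=5, p4=0) → (p0=4, p1=1, p2=2, p3=6, p4=0)
step 3: fire T2:  (p0=4, p1=1, p2=2, p3=6, p4=0) → (p0=4, p1=1, p2=3, p3=7, p4=0)

(p0=4, p1=1, p2=3, p3=7, p4=0)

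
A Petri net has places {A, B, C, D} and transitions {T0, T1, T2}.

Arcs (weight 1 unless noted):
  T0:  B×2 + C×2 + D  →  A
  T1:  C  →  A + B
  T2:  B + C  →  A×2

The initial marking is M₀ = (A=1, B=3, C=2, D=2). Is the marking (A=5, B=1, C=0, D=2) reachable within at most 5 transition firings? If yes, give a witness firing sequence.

step 1: fire T2:  (A=1, B=3, C=2, D=2) → (A=3, B=2, C=1, D=2)
step 2: fire T2:  (A=3, B=2, C=1, D=2) → (A=5, B=1, C=0, D=2)

YES — reachable via ⟨T2, T2⟩ (2 firings)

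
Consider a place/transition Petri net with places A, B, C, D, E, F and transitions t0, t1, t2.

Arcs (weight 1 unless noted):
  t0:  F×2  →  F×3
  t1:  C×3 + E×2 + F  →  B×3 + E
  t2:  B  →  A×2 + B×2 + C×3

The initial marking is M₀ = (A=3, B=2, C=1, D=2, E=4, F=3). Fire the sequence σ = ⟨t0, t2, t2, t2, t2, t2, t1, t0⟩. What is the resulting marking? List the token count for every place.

(A=13, B=10, C=13, D=2, E=3, F=4)

step 1: fire t0:  (A=3, B=2, C=1, D=2, E=4, F=3) → (A=3, B=2, C=1, D=2, E=4, F=4)
step 2: fire t2:  (A=3, B=2, C=1, D=2, E=4, F=4) → (A=5, B=3, C=4, D=2, E=4, F=4)
step 3: fire t2:  (A=5, B=3, C=4, D=2, E=4, F=4) → (A=7, B=4, C=7, D=2, E=4, F=4)
step 4: fire t2:  (A=7, B=4, C=7, D=2, E=4, F=4) → (A=9, B=5, C=10, D=2, E=4, F=4)
step 5: fire t2:  (A=9, B=5, C=10, D=2, E=4, F=4) → (A=11, B=6, C=13, D=2, E=4, F=4)
step 6: fire t2:  (A=11, B=6, C=13, D=2, E=4, F=4) → (A=13, B=7, C=16, D=2, E=4, F=4)
step 7: fire t1:  (A=13, B=7, C=16, D=2, E=4, F=4) → (A=13, B=10, C=13, D=2, E=3, F=3)
step 8: fire t0:  (A=13, B=10, C=13, D=2, E=3, F=3) → (A=13, B=10, C=13, D=2, E=3, F=4)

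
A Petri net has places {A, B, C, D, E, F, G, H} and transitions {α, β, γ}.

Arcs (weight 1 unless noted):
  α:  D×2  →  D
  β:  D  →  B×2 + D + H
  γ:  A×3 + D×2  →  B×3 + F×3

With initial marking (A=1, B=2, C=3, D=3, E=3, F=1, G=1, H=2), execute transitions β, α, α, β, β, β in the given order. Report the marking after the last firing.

step 1: fire β:  (A=1, B=2, C=3, D=3, E=3, F=1, G=1, H=2) → (A=1, B=4, C=3, D=3, E=3, F=1, G=1, H=3)
step 2: fire α:  (A=1, B=4, C=3, D=3, E=3, F=1, G=1, H=3) → (A=1, B=4, C=3, D=2, E=3, F=1, G=1, H=3)
step 3: fire α:  (A=1, B=4, C=3, D=2, E=3, F=1, G=1, H=3) → (A=1, B=4, C=3, D=1, E=3, F=1, G=1, H=3)
step 4: fire β:  (A=1, B=4, C=3, D=1, E=3, F=1, G=1, H=3) → (A=1, B=6, C=3, D=1, E=3, F=1, G=1, H=4)
step 5: fire β:  (A=1, B=6, C=3, D=1, E=3, F=1, G=1, H=4) → (A=1, B=8, C=3, D=1, E=3, F=1, G=1, H=5)
step 6: fire β:  (A=1, B=8, C=3, D=1, E=3, F=1, G=1, H=5) → (A=1, B=10, C=3, D=1, E=3, F=1, G=1, H=6)

(A=1, B=10, C=3, D=1, E=3, F=1, G=1, H=6)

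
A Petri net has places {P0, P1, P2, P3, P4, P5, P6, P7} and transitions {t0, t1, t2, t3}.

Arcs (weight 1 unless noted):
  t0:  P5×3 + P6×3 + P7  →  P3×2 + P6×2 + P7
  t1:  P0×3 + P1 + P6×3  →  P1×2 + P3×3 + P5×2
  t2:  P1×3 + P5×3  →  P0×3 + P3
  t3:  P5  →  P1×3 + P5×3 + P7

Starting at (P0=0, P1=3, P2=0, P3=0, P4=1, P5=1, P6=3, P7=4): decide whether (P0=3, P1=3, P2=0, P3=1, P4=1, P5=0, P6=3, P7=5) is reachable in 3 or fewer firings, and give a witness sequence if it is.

step 1: fire t3:  (P0=0, P1=3, P2=0, P3=0, P4=1, P5=1, P6=3, P7=4) → (P0=0, P1=6, P2=0, P3=0, P4=1, P5=3, P6=3, P7=5)
step 2: fire t2:  (P0=0, P1=6, P2=0, P3=0, P4=1, P5=3, P6=3, P7=5) → (P0=3, P1=3, P2=0, P3=1, P4=1, P5=0, P6=3, P7=5)

YES — reachable via ⟨t3, t2⟩ (2 firings)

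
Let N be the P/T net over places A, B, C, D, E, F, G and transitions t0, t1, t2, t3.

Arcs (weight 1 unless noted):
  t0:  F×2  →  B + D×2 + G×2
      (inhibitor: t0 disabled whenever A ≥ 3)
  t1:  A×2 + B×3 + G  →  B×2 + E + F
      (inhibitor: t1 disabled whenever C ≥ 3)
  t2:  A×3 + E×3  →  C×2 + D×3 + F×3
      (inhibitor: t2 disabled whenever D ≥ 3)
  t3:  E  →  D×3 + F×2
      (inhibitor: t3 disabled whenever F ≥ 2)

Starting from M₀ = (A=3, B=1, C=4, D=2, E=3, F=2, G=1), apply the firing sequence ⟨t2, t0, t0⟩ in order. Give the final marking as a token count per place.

(A=0, B=3, C=6, D=9, E=0, F=1, G=5)

step 1: fire t2:  (A=3, B=1, C=4, D=2, E=3, F=2, G=1) → (A=0, B=1, C=6, D=5, E=0, F=5, G=1)
step 2: fire t0:  (A=0, B=1, C=6, D=5, E=0, F=5, G=1) → (A=0, B=2, C=6, D=7, E=0, F=3, G=3)
step 3: fire t0:  (A=0, B=2, C=6, D=7, E=0, F=3, G=3) → (A=0, B=3, C=6, D=9, E=0, F=1, G=5)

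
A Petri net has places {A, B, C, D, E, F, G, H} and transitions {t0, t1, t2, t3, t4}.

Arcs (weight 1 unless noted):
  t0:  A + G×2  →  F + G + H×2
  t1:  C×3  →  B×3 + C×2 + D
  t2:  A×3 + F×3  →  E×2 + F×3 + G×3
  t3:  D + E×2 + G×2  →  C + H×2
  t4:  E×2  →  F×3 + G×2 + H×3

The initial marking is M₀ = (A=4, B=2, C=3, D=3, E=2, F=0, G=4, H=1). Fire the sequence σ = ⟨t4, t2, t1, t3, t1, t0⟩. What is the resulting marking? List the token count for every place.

step 1: fire t4:  (A=4, B=2, C=3, D=3, E=2, F=0, G=4, H=1) → (A=4, B=2, C=3, D=3, E=0, F=3, G=6, H=4)
step 2: fire t2:  (A=4, B=2, C=3, D=3, E=0, F=3, G=6, H=4) → (A=1, B=2, C=3, D=3, E=2, F=3, G=9, H=4)
step 3: fire t1:  (A=1, B=2, C=3, D=3, E=2, F=3, G=9, H=4) → (A=1, B=5, C=2, D=4, E=2, F=3, G=9, H=4)
step 4: fire t3:  (A=1, B=5, C=2, D=4, E=2, F=3, G=9, H=4) → (A=1, B=5, C=3, D=3, E=0, F=3, G=7, H=6)
step 5: fire t1:  (A=1, B=5, C=3, D=3, E=0, F=3, G=7, H=6) → (A=1, B=8, C=2, D=4, E=0, F=3, G=7, H=6)
step 6: fire t0:  (A=1, B=8, C=2, D=4, E=0, F=3, G=7, H=6) → (A=0, B=8, C=2, D=4, E=0, F=4, G=6, H=8)

(A=0, B=8, C=2, D=4, E=0, F=4, G=6, H=8)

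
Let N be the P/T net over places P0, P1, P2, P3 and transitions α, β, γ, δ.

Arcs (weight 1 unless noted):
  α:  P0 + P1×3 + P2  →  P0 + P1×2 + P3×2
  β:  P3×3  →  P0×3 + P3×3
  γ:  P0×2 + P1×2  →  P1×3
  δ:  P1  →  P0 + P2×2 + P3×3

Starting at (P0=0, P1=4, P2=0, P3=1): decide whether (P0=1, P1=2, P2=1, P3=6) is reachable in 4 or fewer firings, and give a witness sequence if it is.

YES — reachable via ⟨δ, α⟩ (2 firings)

step 1: fire δ:  (P0=0, P1=4, P2=0, P3=1) → (P0=1, P1=3, P2=2, P3=4)
step 2: fire α:  (P0=1, P1=3, P2=2, P3=4) → (P0=1, P1=2, P2=1, P3=6)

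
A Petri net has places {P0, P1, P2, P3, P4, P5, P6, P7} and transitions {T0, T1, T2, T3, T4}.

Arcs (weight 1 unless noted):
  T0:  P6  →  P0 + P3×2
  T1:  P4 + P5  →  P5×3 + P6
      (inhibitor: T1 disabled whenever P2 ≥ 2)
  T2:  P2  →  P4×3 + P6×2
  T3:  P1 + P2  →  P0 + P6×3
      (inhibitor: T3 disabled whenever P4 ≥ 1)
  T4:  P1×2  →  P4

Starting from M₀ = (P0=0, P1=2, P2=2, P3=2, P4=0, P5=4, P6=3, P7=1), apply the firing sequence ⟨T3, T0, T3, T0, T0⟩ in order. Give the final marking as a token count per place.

(P0=5, P1=0, P2=0, P3=8, P4=0, P5=4, P6=6, P7=1)

step 1: fire T3:  (P0=0, P1=2, P2=2, P3=2, P4=0, P5=4, P6=3, P7=1) → (P0=1, P1=1, P2=1, P3=2, P4=0, P5=4, P6=6, P7=1)
step 2: fire T0:  (P0=1, P1=1, P2=1, P3=2, P4=0, P5=4, P6=6, P7=1) → (P0=2, P1=1, P2=1, P3=4, P4=0, P5=4, P6=5, P7=1)
step 3: fire T3:  (P0=2, P1=1, P2=1, P3=4, P4=0, P5=4, P6=5, P7=1) → (P0=3, P1=0, P2=0, P3=4, P4=0, P5=4, P6=8, P7=1)
step 4: fire T0:  (P0=3, P1=0, P2=0, P3=4, P4=0, P5=4, P6=8, P7=1) → (P0=4, P1=0, P2=0, P3=6, P4=0, P5=4, P6=7, P7=1)
step 5: fire T0:  (P0=4, P1=0, P2=0, P3=6, P4=0, P5=4, P6=7, P7=1) → (P0=5, P1=0, P2=0, P3=8, P4=0, P5=4, P6=6, P7=1)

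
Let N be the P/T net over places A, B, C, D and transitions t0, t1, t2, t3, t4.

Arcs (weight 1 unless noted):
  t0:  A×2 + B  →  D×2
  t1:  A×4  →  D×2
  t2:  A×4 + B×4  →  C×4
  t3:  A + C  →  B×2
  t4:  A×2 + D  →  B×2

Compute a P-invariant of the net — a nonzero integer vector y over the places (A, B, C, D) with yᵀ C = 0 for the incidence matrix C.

y = (A:1, B:2, C:3, D:2)

Incidence matrix C (rows=places, cols=transitions):
       t0   t1   t2   t3   t4
    A  -2   -4   -4   -1   -2
    B  -1    0   -4    2    2
    C   0    0    4   -1    0
    D   2    2    0    0   -1

Candidate y = [1, 2, 3, 2]; check y·C column-wise:
  col t0: 1·-2 + 2·-1 + 3·0 + 2·2 = 0
  col t1: 1·-4 + 2·0 + 3·0 + 2·2 = 0
  col t2: 1·-4 + 2·-4 + 3·4 + 2·0 = 0
  col t3: 1·-1 + 2·2 + 3·-1 + 2·0 = 0
  col t4: 1·-2 + 2·2 + 3·0 + 2·-1 = 0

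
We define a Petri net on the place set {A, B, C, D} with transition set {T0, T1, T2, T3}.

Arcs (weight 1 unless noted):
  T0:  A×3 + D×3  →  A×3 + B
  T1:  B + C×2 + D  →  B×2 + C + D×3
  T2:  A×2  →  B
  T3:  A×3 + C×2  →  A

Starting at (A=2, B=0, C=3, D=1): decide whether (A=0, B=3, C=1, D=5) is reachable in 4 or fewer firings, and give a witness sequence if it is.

YES — reachable via ⟨T2, T1, T1⟩ (3 firings)

step 1: fire T2:  (A=2, B=0, C=3, D=1) → (A=0, B=1, C=3, D=1)
step 2: fire T1:  (A=0, B=1, C=3, D=1) → (A=0, B=2, C=2, D=3)
step 3: fire T1:  (A=0, B=2, C=2, D=3) → (A=0, B=3, C=1, D=5)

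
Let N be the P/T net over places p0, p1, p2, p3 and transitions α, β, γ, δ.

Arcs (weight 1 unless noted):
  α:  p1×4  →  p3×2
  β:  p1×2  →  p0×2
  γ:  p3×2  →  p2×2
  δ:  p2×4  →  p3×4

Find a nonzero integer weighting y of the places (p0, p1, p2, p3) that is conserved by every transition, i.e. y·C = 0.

Incidence matrix C (rows=places, cols=transitions):
        α    β    γ    δ
   p0   0    2    0    0
   p1  -4   -2    0    0
   p2   0    0    2   -4
   p3   2    0   -2    4

Candidate y = [1, 1, 2, 2]; check y·C column-wise:
  col α: 1·0 + 1·-4 + 2·0 + 2·2 = 0
  col β: 1·2 + 1·-2 + 2·0 + 2·0 = 0
  col γ: 1·0 + 1·0 + 2·2 + 2·-2 = 0
  col δ: 1·0 + 1·0 + 2·-4 + 2·4 = 0

y = (p0:1, p1:1, p2:2, p3:2)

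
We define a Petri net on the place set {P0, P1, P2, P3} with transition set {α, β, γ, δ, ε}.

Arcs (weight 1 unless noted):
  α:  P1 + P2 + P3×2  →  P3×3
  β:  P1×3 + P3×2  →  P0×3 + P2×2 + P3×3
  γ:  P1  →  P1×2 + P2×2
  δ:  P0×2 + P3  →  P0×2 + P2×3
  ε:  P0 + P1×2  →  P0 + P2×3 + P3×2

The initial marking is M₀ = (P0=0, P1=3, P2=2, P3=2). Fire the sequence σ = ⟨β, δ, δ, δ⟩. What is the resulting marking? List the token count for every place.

(P0=3, P1=0, P2=13, P3=0)

step 1: fire β:  (P0=0, P1=3, P2=2, P3=2) → (P0=3, P1=0, P2=4, P3=3)
step 2: fire δ:  (P0=3, P1=0, P2=4, P3=3) → (P0=3, P1=0, P2=7, P3=2)
step 3: fire δ:  (P0=3, P1=0, P2=7, P3=2) → (P0=3, P1=0, P2=10, P3=1)
step 4: fire δ:  (P0=3, P1=0, P2=10, P3=1) → (P0=3, P1=0, P2=13, P3=0)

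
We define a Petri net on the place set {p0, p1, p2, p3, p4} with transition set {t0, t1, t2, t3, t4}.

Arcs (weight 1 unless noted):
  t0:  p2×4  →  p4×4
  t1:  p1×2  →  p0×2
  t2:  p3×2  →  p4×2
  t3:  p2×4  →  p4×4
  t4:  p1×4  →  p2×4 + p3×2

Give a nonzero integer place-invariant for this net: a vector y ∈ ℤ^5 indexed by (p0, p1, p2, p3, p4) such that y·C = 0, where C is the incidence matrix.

Incidence matrix C (rows=places, cols=transitions):
       t0   t1   t2   t3   t4
   p0   0    2    0    0    0
   p1   0   -2    0    0   -4
   p2  -4    0    0   -4    4
   p3   0    0   -2    0    2
   p4   4    0    2    4    0

Candidate y = [3, 3, 2, 2, 2]; check y·C column-wise:
  col t0: 3·0 + 3·0 + 2·-4 + 2·0 + 2·4 = 0
  col t1: 3·2 + 3·-2 + 2·0 + 2·0 + 2·0 = 0
  col t2: 3·0 + 3·0 + 2·0 + 2·-2 + 2·2 = 0
  col t3: 3·0 + 3·0 + 2·-4 + 2·0 + 2·4 = 0
  col t4: 3·0 + 3·-4 + 2·4 + 2·2 + 2·0 = 0

y = (p0:3, p1:3, p2:2, p3:2, p4:2)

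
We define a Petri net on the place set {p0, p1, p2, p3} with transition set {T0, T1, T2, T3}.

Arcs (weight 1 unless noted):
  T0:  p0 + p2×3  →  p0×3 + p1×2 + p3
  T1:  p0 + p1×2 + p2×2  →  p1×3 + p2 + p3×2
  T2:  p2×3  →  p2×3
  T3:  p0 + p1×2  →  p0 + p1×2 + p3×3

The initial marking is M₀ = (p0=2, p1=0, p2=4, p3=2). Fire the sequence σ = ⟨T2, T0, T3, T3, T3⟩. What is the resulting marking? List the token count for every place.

(p0=4, p1=2, p2=1, p3=12)

step 1: fire T2:  (p0=2, p1=0, p2=4, p3=2) → (p0=2, p1=0, p2=4, p3=2)
step 2: fire T0:  (p0=2, p1=0, p2=4, p3=2) → (p0=4, p1=2, p2=1, p3=3)
step 3: fire T3:  (p0=4, p1=2, p2=1, p3=3) → (p0=4, p1=2, p2=1, p3=6)
step 4: fire T3:  (p0=4, p1=2, p2=1, p3=6) → (p0=4, p1=2, p2=1, p3=9)
step 5: fire T3:  (p0=4, p1=2, p2=1, p3=9) → (p0=4, p1=2, p2=1, p3=12)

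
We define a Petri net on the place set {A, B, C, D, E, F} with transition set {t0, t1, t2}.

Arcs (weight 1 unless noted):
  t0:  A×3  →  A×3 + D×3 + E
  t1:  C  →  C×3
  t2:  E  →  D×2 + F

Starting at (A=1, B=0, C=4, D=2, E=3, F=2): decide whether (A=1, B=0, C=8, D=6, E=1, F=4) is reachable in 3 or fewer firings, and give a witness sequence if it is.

NO — not reachable within 3 firings

depth 0: 1 marking
depth 1: 3 markings reached so far
depth 2: 6 markings reached so far
depth 3: 10 markings reached so far
target is not among the 10 markings reachable within 3 steps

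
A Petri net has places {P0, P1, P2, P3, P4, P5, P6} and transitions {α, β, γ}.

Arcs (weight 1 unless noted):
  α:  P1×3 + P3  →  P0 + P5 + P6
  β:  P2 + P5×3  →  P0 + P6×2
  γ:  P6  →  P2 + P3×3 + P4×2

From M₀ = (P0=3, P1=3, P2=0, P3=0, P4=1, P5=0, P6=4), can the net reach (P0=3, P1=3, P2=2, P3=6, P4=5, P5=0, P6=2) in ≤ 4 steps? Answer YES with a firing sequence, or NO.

YES — reachable via ⟨γ, γ⟩ (2 firings)

step 1: fire γ:  (P0=3, P1=3, P2=0, P3=0, P4=1, P5=0, P6=4) → (P0=3, P1=3, P2=1, P3=3, P4=3, P5=0, P6=3)
step 2: fire γ:  (P0=3, P1=3, P2=1, P3=3, P4=3, P5=0, P6=3) → (P0=3, P1=3, P2=2, P3=6, P4=5, P5=0, P6=2)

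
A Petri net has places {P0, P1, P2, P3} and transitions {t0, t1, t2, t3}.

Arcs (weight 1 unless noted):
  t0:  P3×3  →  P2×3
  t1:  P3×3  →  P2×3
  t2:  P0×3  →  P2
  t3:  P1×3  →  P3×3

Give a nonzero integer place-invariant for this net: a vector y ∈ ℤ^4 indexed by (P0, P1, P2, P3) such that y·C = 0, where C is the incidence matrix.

Incidence matrix C (rows=places, cols=transitions):
       t0   t1   t2   t3
   P0   0    0   -3    0
   P1   0    0    0   -3
   P2   3    3    1    0
   P3  -3   -3    0    3

Candidate y = [1, 3, 3, 3]; check y·C column-wise:
  col t0: 1·0 + 3·0 + 3·3 + 3·-3 = 0
  col t1: 1·0 + 3·0 + 3·3 + 3·-3 = 0
  col t2: 1·-3 + 3·0 + 3·1 + 3·0 = 0
  col t3: 1·0 + 3·-3 + 3·0 + 3·3 = 0

y = (P0:1, P1:3, P2:3, P3:3)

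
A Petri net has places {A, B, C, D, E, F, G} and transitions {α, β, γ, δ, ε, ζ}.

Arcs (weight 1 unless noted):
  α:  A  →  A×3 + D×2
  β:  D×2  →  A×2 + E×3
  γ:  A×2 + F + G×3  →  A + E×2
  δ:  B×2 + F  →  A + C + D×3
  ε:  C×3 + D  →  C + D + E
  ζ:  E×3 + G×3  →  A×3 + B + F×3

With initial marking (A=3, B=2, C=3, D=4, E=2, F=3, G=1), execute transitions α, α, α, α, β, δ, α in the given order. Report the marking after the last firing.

step 1: fire α:  (A=3, B=2, C=3, D=4, E=2, F=3, G=1) → (A=5, B=2, C=3, D=6, E=2, F=3, G=1)
step 2: fire α:  (A=5, B=2, C=3, D=6, E=2, F=3, G=1) → (A=7, B=2, C=3, D=8, E=2, F=3, G=1)
step 3: fire α:  (A=7, B=2, C=3, D=8, E=2, F=3, G=1) → (A=9, B=2, C=3, D=10, E=2, F=3, G=1)
step 4: fire α:  (A=9, B=2, C=3, D=10, E=2, F=3, G=1) → (A=11, B=2, C=3, D=12, E=2, F=3, G=1)
step 5: fire β:  (A=11, B=2, C=3, D=12, E=2, F=3, G=1) → (A=13, B=2, C=3, D=10, E=5, F=3, G=1)
step 6: fire δ:  (A=13, B=2, C=3, D=10, E=5, F=3, G=1) → (A=14, B=0, C=4, D=13, E=5, F=2, G=1)
step 7: fire α:  (A=14, B=0, C=4, D=13, E=5, F=2, G=1) → (A=16, B=0, C=4, D=15, E=5, F=2, G=1)

(A=16, B=0, C=4, D=15, E=5, F=2, G=1)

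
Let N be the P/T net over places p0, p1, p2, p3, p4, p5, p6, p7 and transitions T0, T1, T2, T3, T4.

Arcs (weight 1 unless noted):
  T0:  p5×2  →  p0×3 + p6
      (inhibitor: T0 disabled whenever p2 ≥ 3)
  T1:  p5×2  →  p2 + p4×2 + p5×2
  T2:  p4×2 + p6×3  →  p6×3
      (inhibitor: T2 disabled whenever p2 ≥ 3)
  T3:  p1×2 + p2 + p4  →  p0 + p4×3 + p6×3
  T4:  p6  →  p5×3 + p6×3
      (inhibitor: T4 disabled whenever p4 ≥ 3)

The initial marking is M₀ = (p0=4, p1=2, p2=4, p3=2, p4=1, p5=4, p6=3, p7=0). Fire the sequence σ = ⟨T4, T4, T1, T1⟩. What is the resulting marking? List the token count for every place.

(p0=4, p1=2, p2=6, p3=2, p4=5, p5=10, p6=7, p7=0)

step 1: fire T4:  (p0=4, p1=2, p2=4, p3=2, p4=1, p5=4, p6=3, p7=0) → (p0=4, p1=2, p2=4, p3=2, p4=1, p5=7, p6=5, p7=0)
step 2: fire T4:  (p0=4, p1=2, p2=4, p3=2, p4=1, p5=7, p6=5, p7=0) → (p0=4, p1=2, p2=4, p3=2, p4=1, p5=10, p6=7, p7=0)
step 3: fire T1:  (p0=4, p1=2, p2=4, p3=2, p4=1, p5=10, p6=7, p7=0) → (p0=4, p1=2, p2=5, p3=2, p4=3, p5=10, p6=7, p7=0)
step 4: fire T1:  (p0=4, p1=2, p2=5, p3=2, p4=3, p5=10, p6=7, p7=0) → (p0=4, p1=2, p2=6, p3=2, p4=5, p5=10, p6=7, p7=0)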